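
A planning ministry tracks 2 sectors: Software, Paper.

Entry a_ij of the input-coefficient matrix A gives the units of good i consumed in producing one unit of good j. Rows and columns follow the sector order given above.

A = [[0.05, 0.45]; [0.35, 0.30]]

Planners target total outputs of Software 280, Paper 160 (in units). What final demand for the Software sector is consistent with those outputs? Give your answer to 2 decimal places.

d_1 = 194.00

I − A =
  [   0.95    -0.45]
  [  -0.35     0.70]
d = (I − A) x:
  d_1 = (+0.95)·280 + (-0.45)·160 = 194.00
  d_2 = (-0.35)·280 + (+0.70)·160 = 14.00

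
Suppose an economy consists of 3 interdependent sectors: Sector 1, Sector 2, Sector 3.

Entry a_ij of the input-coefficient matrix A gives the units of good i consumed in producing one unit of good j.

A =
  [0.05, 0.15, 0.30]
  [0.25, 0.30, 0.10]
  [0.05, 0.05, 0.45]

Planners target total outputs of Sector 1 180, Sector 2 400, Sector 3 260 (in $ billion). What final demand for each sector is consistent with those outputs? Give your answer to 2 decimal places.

d_1 = 33.00, d_2 = 209.00, d_3 = 114.00

I − A =
  [   0.95    -0.15    -0.30]
  [  -0.25     0.70    -0.10]
  [  -0.05    -0.05     0.55]
d = (I − A) x:
  d_1 = (+0.95)·180 + (-0.15)·400 + (-0.30)·260 = 33.00
  d_2 = (-0.25)·180 + (+0.70)·400 + (-0.10)·260 = 209.00
  d_3 = (-0.05)·180 + (-0.05)·400 + (+0.55)·260 = 114.00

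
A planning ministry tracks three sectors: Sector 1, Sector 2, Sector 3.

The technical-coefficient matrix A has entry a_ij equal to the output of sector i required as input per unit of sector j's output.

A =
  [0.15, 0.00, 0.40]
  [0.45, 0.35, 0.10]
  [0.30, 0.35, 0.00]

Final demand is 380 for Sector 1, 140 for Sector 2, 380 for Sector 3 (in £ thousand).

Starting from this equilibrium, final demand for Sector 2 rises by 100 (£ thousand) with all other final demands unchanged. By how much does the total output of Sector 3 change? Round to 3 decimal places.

Δx_3 = 77.931

I − A =
  [   0.85     0.00    -0.40]
  [  -0.45     0.65    -0.10]
  [  -0.30    -0.35     1.00]
Cofactors of I−A, C_ij = (−1)^(i+j)·(minor ij) (rows/columns in the sector order above):
  C_11 = (0.65)(1.00) − (-0.10)(-0.35) = 0.6150
  C_12 = −[(-0.45)(1.00) − (-0.10)(-0.30)] = 0.4800
  C_13 = (-0.45)(-0.35) − (0.65)(-0.30) = 0.3525
  C_21 = −[(0.00)(1.00) − (-0.40)(-0.35)] = 0.1400
  C_22 = (0.85)(1.00) − (-0.40)(-0.30) = 0.7300
  C_23 = −[(0.85)(-0.35) − (0.00)(-0.30)] = 0.2975
  C_31 = (0.00)(-0.10) − (-0.40)(0.65) = 0.2600
  C_32 = −[(0.85)(-0.10) − (-0.40)(-0.45)] = 0.2650
  C_33 = (0.85)(0.65) − (0.00)(-0.45) = 0.5525
det(I−A) = Σ_j (I−A)_1j·C_1j = (0.85)(0.6150) + (0.00)(0.4800) + (-0.40)(0.3525) = 0.38175
adj(I−A) = Cᵀ =
  [ 0.6150   0.1400   0.2600]
  [ 0.4800   0.7300   0.2650]
  [ 0.3525   0.2975   0.5525]
(I − A)⁻¹ = adj(I−A) / det(I−A) ≈
  [   1.6110     0.3667     0.6811]
  [   1.2574     1.9122     0.6942]
  [   0.9234     0.7793     1.4473]
Δx = (I − A)⁻¹ Δd with Δd having +100 in the Sector 2 component and 0 elsewhere.
So Δx_3 = L_32 · (+100), where L_32 = adj(I−A)_32 / det(I−A) = 0.2975 / 0.38175.
Δx_3 = 0.2975 × (+100) / 0.38175 = 29.75 / 0.38175 ≈ 77.931.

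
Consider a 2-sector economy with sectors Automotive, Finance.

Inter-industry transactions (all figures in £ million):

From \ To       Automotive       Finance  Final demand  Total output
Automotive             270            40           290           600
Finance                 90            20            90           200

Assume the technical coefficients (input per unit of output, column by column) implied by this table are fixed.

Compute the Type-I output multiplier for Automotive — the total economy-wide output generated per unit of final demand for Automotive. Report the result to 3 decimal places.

Technical coefficients a_ij = z_ij / X_j:
  a_11 = 270/600 = 0.45, a_21 = 90/600 = 0.15
  a_12 = 40/200 = 0.20, a_22 = 20/200 = 0.10
I − A =
  [   0.55    -0.20]
  [  -0.15     0.90]
det(I−A) = (0.55)(0.90) − (-0.20)(-0.15) = 0.4650
adj(I−A) = [[0.90, 0.20], [0.15, 0.55]]
(I − A)⁻¹ = adj(I−A) / det(I−A) ≈
  [   1.9355     0.4301]
  [   0.3226     1.1828]
The output multiplier for sector j is the column-j sum of the Leontief inverse (I − A)⁻¹ = adj(I−A) / det(I−A).
Column 1 of adj(I−A): (0.90, 0.15); det(I−A) = 0.4650.
m_1 = (0.90 + 0.15) / 0.4650 = 1.05 / 0.4650 ≈ 2.258.

m_1 = 2.258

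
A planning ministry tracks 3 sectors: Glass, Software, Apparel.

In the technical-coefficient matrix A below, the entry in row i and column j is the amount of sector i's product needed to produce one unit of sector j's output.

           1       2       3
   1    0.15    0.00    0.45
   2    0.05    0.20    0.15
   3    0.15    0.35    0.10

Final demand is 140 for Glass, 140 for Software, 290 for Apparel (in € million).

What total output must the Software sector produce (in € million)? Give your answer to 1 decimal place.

I − A =
  [   0.85     0.00    -0.45]
  [  -0.05     0.80    -0.15]
  [  -0.15    -0.35     0.90]
Cofactors of I−A, C_ij = (−1)^(i+j)·(minor ij) (rows/columns in the sector order above):
  C_11 = (0.80)(0.90) − (-0.15)(-0.35) = 0.6675
  C_12 = −[(-0.05)(0.90) − (-0.15)(-0.15)] = 0.0675
  C_13 = (-0.05)(-0.35) − (0.80)(-0.15) = 0.1375
  C_21 = −[(0.00)(0.90) − (-0.45)(-0.35)] = 0.1575
  C_22 = (0.85)(0.90) − (-0.45)(-0.15) = 0.6975
  C_23 = −[(0.85)(-0.35) − (0.00)(-0.15)] = 0.2975
  C_31 = (0.00)(-0.15) − (-0.45)(0.80) = 0.3600
  C_32 = −[(0.85)(-0.15) − (-0.45)(-0.05)] = 0.1500
  C_33 = (0.85)(0.80) − (0.00)(-0.05) = 0.6800
det(I−A) = Σ_j (I−A)_1j·C_1j = (0.85)(0.6675) + (0.00)(0.0675) + (-0.45)(0.1375) = 0.5055
adj(I−A) = Cᵀ =
  [ 0.6675   0.1575   0.3600]
  [ 0.0675   0.6975   0.1500]
  [ 0.1375   0.2975   0.6800]
(I − A)⁻¹ = adj(I−A) / det(I−A) ≈
  [   1.3205     0.3116     0.7122]
  [   0.1335     1.3798     0.2967]
  [   0.2720     0.5885     1.3452]
x = (I − A)⁻¹ d = adj(I−A)·d / det(I−A), with det(I−A) = 0.5055:
  x_1 = (0.6675·140 + 0.1575·140 + 0.3600·290) / 0.5055 = 219.90 / 0.5055 ≈ 435.0
  x_2 = (0.0675·140 + 0.6975·140 + 0.1500·290) / 0.5055 = 150.60 / 0.5055 ≈ 297.9
  x_3 = (0.1375·140 + 0.2975·140 + 0.6800·290) / 0.5055 = 258.10 / 0.5055 ≈ 510.6

x_2 = 297.9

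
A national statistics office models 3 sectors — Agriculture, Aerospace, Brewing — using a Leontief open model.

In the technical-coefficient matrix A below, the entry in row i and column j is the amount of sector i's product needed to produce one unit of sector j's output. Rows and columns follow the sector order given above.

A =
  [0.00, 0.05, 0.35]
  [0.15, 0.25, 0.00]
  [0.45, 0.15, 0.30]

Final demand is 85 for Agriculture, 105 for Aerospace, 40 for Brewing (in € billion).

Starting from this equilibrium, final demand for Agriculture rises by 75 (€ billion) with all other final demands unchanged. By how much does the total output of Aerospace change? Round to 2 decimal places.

I − A =
  [   1.00    -0.05    -0.35]
  [  -0.15     0.75     0.00]
  [  -0.45    -0.15     0.70]
Cofactors of I−A, C_ij = (−1)^(i+j)·(minor ij) (rows/columns in the sector order above):
  C_11 = (0.75)(0.70) − (0.00)(-0.15) = 0.5250
  C_12 = −[(-0.15)(0.70) − (0.00)(-0.45)] = 0.1050
  C_13 = (-0.15)(-0.15) − (0.75)(-0.45) = 0.3600
  C_21 = −[(-0.05)(0.70) − (-0.35)(-0.15)] = 0.0875
  C_22 = (1.00)(0.70) − (-0.35)(-0.45) = 0.5425
  C_23 = −[(1.00)(-0.15) − (-0.05)(-0.45)] = 0.1725
  C_31 = (-0.05)(0.00) − (-0.35)(0.75) = 0.2625
  C_32 = −[(1.00)(0.00) − (-0.35)(-0.15)] = 0.0525
  C_33 = (1.00)(0.75) − (-0.05)(-0.15) = 0.7425
det(I−A) = Σ_j (I−A)_1j·C_1j = (1.00)(0.5250) + (-0.05)(0.1050) + (-0.35)(0.3600) = 0.39375
adj(I−A) = Cᵀ =
  [ 0.5250   0.0875   0.2625]
  [ 0.1050   0.5425   0.0525]
  [ 0.3600   0.1725   0.7425]
(I − A)⁻¹ = adj(I−A) / det(I−A) ≈
  [   1.3333     0.2222     0.6667]
  [   0.2667     1.3778     0.1333]
  [   0.9143     0.4381     1.8857]
Δx = (I − A)⁻¹ Δd with Δd having +75 in the Agriculture component and 0 elsewhere.
So Δx_2 = L_21 · (+75), where L_21 = adj(I−A)_21 / det(I−A) = 0.1050 / 0.39375.
Δx_2 = 0.1050 × (+75) / 0.39375 = 7.875 / 0.39375 = 20.00.

Δx_2 = 20.00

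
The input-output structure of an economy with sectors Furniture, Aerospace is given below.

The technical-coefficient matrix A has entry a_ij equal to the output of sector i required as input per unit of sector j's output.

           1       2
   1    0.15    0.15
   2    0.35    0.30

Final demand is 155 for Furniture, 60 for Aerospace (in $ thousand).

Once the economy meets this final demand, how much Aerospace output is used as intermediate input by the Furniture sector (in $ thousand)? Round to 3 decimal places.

I − A =
  [   0.85    -0.15]
  [  -0.35     0.70]
det(I−A) = (0.85)(0.70) − (-0.15)(-0.35) = 0.5425
adj(I−A) = [[0.70, 0.15], [0.35, 0.85]]
(I − A)⁻¹ = adj(I−A) / det(I−A) ≈
  [   1.2903     0.2765]
  [   0.6452     1.5668]
First solve x = (I − A)⁻¹ d = adj(I−A)·d / det(I−A); in particular x_1 = (0.70·155 + 0.15·60) / 0.5425 = 117.50 / 0.5425 ≈ 216.58986.
Intermediate flow from 2 to 1: z_21 = a_21 · x_1 = 0.35 × 117.50 / 0.5425 = 41.125 / 0.5425 ≈ 75.806.

z_21 = 75.806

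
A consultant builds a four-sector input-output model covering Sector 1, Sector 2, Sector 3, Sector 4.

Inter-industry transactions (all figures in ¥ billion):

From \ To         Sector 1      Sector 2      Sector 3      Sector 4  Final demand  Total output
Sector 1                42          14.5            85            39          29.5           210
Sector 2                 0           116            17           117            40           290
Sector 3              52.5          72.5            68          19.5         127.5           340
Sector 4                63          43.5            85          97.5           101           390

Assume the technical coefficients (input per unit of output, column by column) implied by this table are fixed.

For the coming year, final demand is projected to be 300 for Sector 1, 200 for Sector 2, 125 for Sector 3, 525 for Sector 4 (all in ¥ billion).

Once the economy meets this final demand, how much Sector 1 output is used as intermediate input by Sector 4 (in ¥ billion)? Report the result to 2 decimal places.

z_14 = 164.05

Technical coefficients a_ij = z_ij / X_j:
  a_11 = 42/210 = 0.20, a_21 = 0/210 = 0.00, a_31 = 52.5/210 = 0.25, a_41 = 63/210 = 0.30
  a_12 = 14.5/290 = 0.05, a_22 = 116/290 = 0.40, a_32 = 72.5/290 = 0.25, a_42 = 43.5/290 = 0.15
  a_13 = 85/340 = 0.25, a_23 = 17/340 = 0.05, a_33 = 68/340 = 0.20, a_43 = 85/340 = 0.25
  a_14 = 39/390 = 0.10, a_24 = 117/390 = 0.30, a_34 = 19.5/390 = 0.05, a_44 = 97.5/390 = 0.25
I − A =
  [   0.80    -0.05    -0.25    -0.10]
  [   0.00     0.60    -0.05    -0.30]
  [  -0.25    -0.25     0.80    -0.05]
  [  -0.30    -0.15    -0.25     0.75]
Compute the cofactors C_ij = (−1)^(i+j)·(3×3 minor ij) of I−A; the adjugate is their transpose:
adj(I−A) = Cᵀ =
  [ 0.288000   0.096375   0.122625   0.085125]
  [ 0.100875   0.389125   0.111000   0.176500]
  [ 0.132750   0.162375   0.301500   0.102750]
  [ 0.179625   0.170500   0.171750   0.335875]
det(I−A) = Σ_j (I−A)_1j·C_1j = (0.80)(0.288000) + (-0.05)(0.100875) + (-0.25)(0.132750) + (-0.10)(0.179625) = 0.17420625
(I − A)⁻¹ = adj(I−A) / det(I−A) ≈
  [   1.6532     0.5532     0.7039     0.4886]
  [   0.5791     2.2337     0.6372     1.0132]
  [   0.7620     0.9321     1.7307     0.5898]
  [   1.0311     0.9787     0.9859     1.9280]
First solve x = (I − A)⁻¹ d = adj(I−A)·d / det(I−A); in particular x_4 = (0.179625·300 + 0.170500·200 + 0.171750·125 + 0.335875·525) / 0.17420625 = 285.790625 / 0.17420625 ≈ 1640.5303.
Intermediate flow from 1 to 4: z_14 = a_14 · x_4 = 0.10 × 285.790625 / 0.17420625 = 28.5790625 / 0.17420625 ≈ 164.05.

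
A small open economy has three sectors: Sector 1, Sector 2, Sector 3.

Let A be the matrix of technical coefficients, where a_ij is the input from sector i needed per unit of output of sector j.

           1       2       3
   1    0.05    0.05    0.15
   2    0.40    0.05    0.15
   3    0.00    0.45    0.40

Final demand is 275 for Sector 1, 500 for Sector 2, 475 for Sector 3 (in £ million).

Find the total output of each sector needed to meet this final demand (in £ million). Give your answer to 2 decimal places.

I − A =
  [   0.95    -0.05    -0.15]
  [  -0.40     0.95    -0.15]
  [   0.00    -0.45     0.60]
Cofactors of I−A, C_ij = (−1)^(i+j)·(minor ij) (rows/columns in the sector order above):
  C_11 = (0.95)(0.60) − (-0.15)(-0.45) = 0.5025
  C_12 = −[(-0.40)(0.60) − (-0.15)(0.00)] = 0.2400
  C_13 = (-0.40)(-0.45) − (0.95)(0.00) = 0.1800
  C_21 = −[(-0.05)(0.60) − (-0.15)(-0.45)] = 0.0975
  C_22 = (0.95)(0.60) − (-0.15)(0.00) = 0.5700
  C_23 = −[(0.95)(-0.45) − (-0.05)(0.00)] = 0.4275
  C_31 = (-0.05)(-0.15) − (-0.15)(0.95) = 0.1500
  C_32 = −[(0.95)(-0.15) − (-0.15)(-0.40)] = 0.2025
  C_33 = (0.95)(0.95) − (-0.05)(-0.40) = 0.8825
det(I−A) = Σ_j (I−A)_1j·C_1j = (0.95)(0.5025) + (-0.05)(0.2400) + (-0.15)(0.1800) = 0.438375
adj(I−A) = Cᵀ =
  [ 0.5025   0.0975   0.1500]
  [ 0.2400   0.5700   0.2025]
  [ 0.1800   0.4275   0.8825]
(I − A)⁻¹ = adj(I−A) / det(I−A) ≈
  [   1.1463     0.2224     0.3422]
  [   0.5475     1.3003     0.4619]
  [   0.4106     0.9752     2.0131]
x = (I − A)⁻¹ d = adj(I−A)·d / det(I−A), with det(I−A) = 0.438375:
  x_1 = (0.5025·275 + 0.0975·500 + 0.1500·475) / 0.438375 = 258.1875 / 0.438375 ≈ 588.96
  x_2 = (0.2400·275 + 0.5700·500 + 0.2025·475) / 0.438375 = 447.1875 / 0.438375 ≈ 1020.10
  x_3 = (0.1800·275 + 0.4275·500 + 0.8825·475) / 0.438375 = 682.4375 / 0.438375 ≈ 1556.74

x_1 = 588.96, x_2 = 1020.10, x_3 = 1556.74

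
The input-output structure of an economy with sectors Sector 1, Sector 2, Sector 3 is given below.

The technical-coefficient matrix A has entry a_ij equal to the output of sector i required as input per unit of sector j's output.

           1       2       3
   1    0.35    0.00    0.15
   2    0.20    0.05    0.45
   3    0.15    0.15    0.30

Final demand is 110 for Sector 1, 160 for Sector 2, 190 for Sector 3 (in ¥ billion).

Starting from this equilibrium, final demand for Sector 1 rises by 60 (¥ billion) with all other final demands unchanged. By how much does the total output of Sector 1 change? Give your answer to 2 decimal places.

Δx_1 = 98.90

I − A =
  [   0.65     0.00    -0.15]
  [  -0.20     0.95    -0.45]
  [  -0.15    -0.15     0.70]
Cofactors of I−A, C_ij = (−1)^(i+j)·(minor ij) (rows/columns in the sector order above):
  C_11 = (0.95)(0.70) − (-0.45)(-0.15) = 0.5975
  C_12 = −[(-0.20)(0.70) − (-0.45)(-0.15)] = 0.2075
  C_13 = (-0.20)(-0.15) − (0.95)(-0.15) = 0.1725
  C_21 = −[(0.00)(0.70) − (-0.15)(-0.15)] = 0.0225
  C_22 = (0.65)(0.70) − (-0.15)(-0.15) = 0.4325
  C_23 = −[(0.65)(-0.15) − (0.00)(-0.15)] = 0.0975
  C_31 = (0.00)(-0.45) − (-0.15)(0.95) = 0.1425
  C_32 = −[(0.65)(-0.45) − (-0.15)(-0.20)] = 0.3225
  C_33 = (0.65)(0.95) − (0.00)(-0.20) = 0.6175
det(I−A) = Σ_j (I−A)_1j·C_1j = (0.65)(0.5975) + (0.00)(0.2075) + (-0.15)(0.1725) = 0.3625
adj(I−A) = Cᵀ =
  [ 0.5975   0.0225   0.1425]
  [ 0.2075   0.4325   0.3225]
  [ 0.1725   0.0975   0.6175]
(I − A)⁻¹ = adj(I−A) / det(I−A) ≈
  [   1.6483     0.0621     0.3931]
  [   0.5724     1.1931     0.8897]
  [   0.4759     0.2690     1.7034]
Δx = (I − A)⁻¹ Δd with Δd having +60 in the Sector 1 component and 0 elsewhere.
So Δx_1 = L_11 · (+60), where L_11 = adj(I−A)_11 / det(I−A) = 0.5975 / 0.3625.
Δx_1 = 0.5975 × (+60) / 0.3625 = 35.85 / 0.3625 ≈ 98.90.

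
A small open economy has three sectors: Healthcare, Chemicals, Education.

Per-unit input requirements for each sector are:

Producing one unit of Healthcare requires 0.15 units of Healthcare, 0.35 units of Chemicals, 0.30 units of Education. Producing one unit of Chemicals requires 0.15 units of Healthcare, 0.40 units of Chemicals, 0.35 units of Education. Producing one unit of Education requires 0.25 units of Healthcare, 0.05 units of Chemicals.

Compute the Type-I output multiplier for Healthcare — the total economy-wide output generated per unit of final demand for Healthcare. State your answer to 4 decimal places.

m_H = 3.4270

I − A =
  [   0.85    -0.15    -0.25]
  [  -0.35     0.60    -0.05]
  [  -0.30    -0.35     1.00]
Cofactors of I−A, C_ij = (−1)^(i+j)·(minor ij) (rows/columns in the sector order above):
  C_11 = (0.60)(1.00) − (-0.05)(-0.35) = 0.5825
  C_12 = −[(-0.35)(1.00) − (-0.05)(-0.30)] = 0.3650
  C_13 = (-0.35)(-0.35) − (0.60)(-0.30) = 0.3025
  C_21 = −[(-0.15)(1.00) − (-0.25)(-0.35)] = 0.2375
  C_22 = (0.85)(1.00) − (-0.25)(-0.30) = 0.7750
  C_23 = −[(0.85)(-0.35) − (-0.15)(-0.30)] = 0.3425
  C_31 = (-0.15)(-0.05) − (-0.25)(0.60) = 0.1575
  C_32 = −[(0.85)(-0.05) − (-0.25)(-0.35)] = 0.1300
  C_33 = (0.85)(0.60) − (-0.15)(-0.35) = 0.4575
det(I−A) = Σ_j (I−A)_1j·C_1j = (0.85)(0.5825) + (-0.15)(0.3650) + (-0.25)(0.3025) = 0.36475
adj(I−A) = Cᵀ =
  [ 0.5825   0.2375   0.1575]
  [ 0.3650   0.7750   0.1300]
  [ 0.3025   0.3425   0.4575]
(I − A)⁻¹ = adj(I−A) / det(I−A) ≈
  [   1.59698     0.65113     0.43180]
  [   1.00069     2.12474     0.35641]
  [   0.82934     0.93900     1.25428]
The output multiplier for sector j is the column-j sum of the Leontief inverse (I − A)⁻¹ = adj(I−A) / det(I−A).
Column H of adj(I−A): (0.5825, 0.3650, 0.3025); det(I−A) = 0.36475.
m_H = (0.5825 + 0.3650 + 0.3025) / 0.36475 = 1.25 / 0.36475 ≈ 3.4270.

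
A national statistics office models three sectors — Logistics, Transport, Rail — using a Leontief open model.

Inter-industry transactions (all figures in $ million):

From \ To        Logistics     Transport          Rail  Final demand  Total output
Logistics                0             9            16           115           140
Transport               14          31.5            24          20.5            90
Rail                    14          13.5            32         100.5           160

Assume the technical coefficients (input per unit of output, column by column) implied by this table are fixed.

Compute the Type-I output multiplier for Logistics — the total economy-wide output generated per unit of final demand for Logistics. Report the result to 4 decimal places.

m_L = 1.4010

Technical coefficients a_ij = z_ij / X_j:
  a_LL = 0/140 = 0.00, a_TL = 14/140 = 0.10, a_RL = 14/140 = 0.10
  a_LT = 9/90 = 0.10, a_TT = 31.5/90 = 0.35, a_RT = 13.5/90 = 0.15
  a_LR = 16/160 = 0.10, a_TR = 24/160 = 0.15, a_RR = 32/160 = 0.20
I − A =
  [   1.00    -0.10    -0.10]
  [  -0.10     0.65    -0.15]
  [  -0.10    -0.15     0.80]
Cofactors of I−A, C_ij = (−1)^(i+j)·(minor ij) (rows/columns in the sector order above):
  C_11 = (0.65)(0.80) − (-0.15)(-0.15) = 0.4975
  C_12 = −[(-0.10)(0.80) − (-0.15)(-0.10)] = 0.0950
  C_13 = (-0.10)(-0.15) − (0.65)(-0.10) = 0.0800
  C_21 = −[(-0.10)(0.80) − (-0.10)(-0.15)] = 0.0950
  C_22 = (1.00)(0.80) − (-0.10)(-0.10) = 0.7900
  C_23 = −[(1.00)(-0.15) − (-0.10)(-0.10)] = 0.1600
  C_31 = (-0.10)(-0.15) − (-0.10)(0.65) = 0.0800
  C_32 = −[(1.00)(-0.15) − (-0.10)(-0.10)] = 0.1600
  C_33 = (1.00)(0.65) − (-0.10)(-0.10) = 0.6400
det(I−A) = Σ_j (I−A)_1j·C_1j = (1.00)(0.4975) + (-0.10)(0.0950) + (-0.10)(0.0800) = 0.4800
adj(I−A) = Cᵀ =
  [ 0.4975   0.0950   0.0800]
  [ 0.0950   0.7900   0.1600]
  [ 0.0800   0.1600   0.6400]
(I − A)⁻¹ = adj(I−A) / det(I−A) ≈
  [   1.03646     0.19792     0.16667]
  [   0.19792     1.64583     0.33333]
  [   0.16667     0.33333     1.33333]
The output multiplier for sector j is the column-j sum of the Leontief inverse (I − A)⁻¹ = adj(I−A) / det(I−A).
Column L of adj(I−A): (0.4975, 0.0950, 0.0800); det(I−A) = 0.4800.
m_L = (0.4975 + 0.0950 + 0.0800) / 0.4800 = 0.6725 / 0.4800 ≈ 1.4010.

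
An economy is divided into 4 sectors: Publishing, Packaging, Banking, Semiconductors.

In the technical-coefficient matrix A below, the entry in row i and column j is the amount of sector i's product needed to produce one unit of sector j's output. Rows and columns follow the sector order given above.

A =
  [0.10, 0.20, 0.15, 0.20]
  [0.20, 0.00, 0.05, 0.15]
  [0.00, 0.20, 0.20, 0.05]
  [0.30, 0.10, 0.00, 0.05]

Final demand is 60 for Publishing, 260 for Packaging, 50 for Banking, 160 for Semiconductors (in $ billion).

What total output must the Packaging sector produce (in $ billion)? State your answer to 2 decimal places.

I − A =
  [   0.90    -0.20    -0.15    -0.20]
  [  -0.20     1.00    -0.05    -0.15]
  [   0.00    -0.20     0.80    -0.05]
  [  -0.30    -0.10     0.00     0.95]
Compute the cofactors C_ij = (−1)^(i+j)·(3×3 minor ij) of I−A; the adjugate is their transpose:
adj(I−A) = Cᵀ =
  [ 0.73825   0.19725   0.15075   0.19450]
  [ 0.18875   0.63375   0.07500   0.14375]
  [ 0.06300   0.16650   0.73050   0.07800]
  [ 0.25300   0.12900   0.05550   0.67300]
det(I−A) = Σ_j (I−A)_1j·C_1j = (0.90)(0.73825) + (-0.20)(0.18875) + (-0.15)(0.06300) + (-0.20)(0.25300) = 0.566625
(I − A)⁻¹ = adj(I−A) / det(I−A) ≈
  [   1.3029     0.3481     0.2660     0.3433]
  [   0.3331     1.1185     0.1324     0.2537]
  [   0.1112     0.2938     1.2892     0.1377]
  [   0.4465     0.2277     0.0979     1.1877]
x = (I − A)⁻¹ d = adj(I−A)·d / det(I−A), with det(I−A) = 0.566625:
  x_1 = (0.73825·60 + 0.19725·260 + 0.15075·50 + 0.19450·160) / 0.566625 = 134.2375 / 0.566625 ≈ 236.91
  x_2 = (0.18875·60 + 0.63375·260 + 0.07500·50 + 0.14375·160) / 0.566625 = 202.85 / 0.566625 ≈ 358.00
  x_3 = (0.06300·60 + 0.16650·260 + 0.73050·50 + 0.07800·160) / 0.566625 = 96.075 / 0.566625 ≈ 169.56
  x_4 = (0.25300·60 + 0.12900·260 + 0.05550·50 + 0.67300·160) / 0.566625 = 159.175 / 0.566625 ≈ 280.92

x_2 = 358.00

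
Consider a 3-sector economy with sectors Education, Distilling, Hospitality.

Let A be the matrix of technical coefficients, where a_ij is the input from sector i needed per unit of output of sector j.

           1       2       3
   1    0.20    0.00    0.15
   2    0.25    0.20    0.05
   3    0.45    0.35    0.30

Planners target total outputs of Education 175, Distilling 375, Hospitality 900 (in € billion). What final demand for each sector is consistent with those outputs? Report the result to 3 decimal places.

d_1 = 5.000, d_2 = 211.250, d_3 = 420.000

I − A =
  [   0.80     0.00    -0.15]
  [  -0.25     0.80    -0.05]
  [  -0.45    -0.35     0.70]
d = (I − A) x:
  d_1 = (+0.80)·175 + (+0.00)·375 + (-0.15)·900 = 5.000
  d_2 = (-0.25)·175 + (+0.80)·375 + (-0.05)·900 = 211.250
  d_3 = (-0.45)·175 + (-0.35)·375 + (+0.70)·900 = 420.000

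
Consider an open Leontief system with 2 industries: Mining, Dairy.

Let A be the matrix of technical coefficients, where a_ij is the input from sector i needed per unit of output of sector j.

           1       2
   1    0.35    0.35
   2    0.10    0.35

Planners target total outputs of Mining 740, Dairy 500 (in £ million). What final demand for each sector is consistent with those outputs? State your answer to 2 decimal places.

I − A =
  [   0.65    -0.35]
  [  -0.10     0.65]
d = (I − A) x:
  d_1 = (+0.65)·740 + (-0.35)·500 = 306.00
  d_2 = (-0.10)·740 + (+0.65)·500 = 251.00

d_1 = 306.00, d_2 = 251.00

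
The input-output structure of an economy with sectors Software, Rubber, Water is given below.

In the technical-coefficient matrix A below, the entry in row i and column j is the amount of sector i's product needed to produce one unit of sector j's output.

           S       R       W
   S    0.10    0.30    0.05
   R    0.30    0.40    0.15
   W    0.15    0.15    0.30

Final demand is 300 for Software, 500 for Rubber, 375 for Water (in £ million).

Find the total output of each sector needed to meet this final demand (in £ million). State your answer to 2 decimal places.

I − A =
  [   0.90    -0.30    -0.05]
  [  -0.30     0.60    -0.15]
  [  -0.15    -0.15     0.70]
Cofactors of I−A, C_ij = (−1)^(i+j)·(minor ij) (rows/columns in the sector order above):
  C_11 = (0.60)(0.70) − (-0.15)(-0.15) = 0.3975
  C_12 = −[(-0.30)(0.70) − (-0.15)(-0.15)] = 0.2325
  C_13 = (-0.30)(-0.15) − (0.60)(-0.15) = 0.1350
  C_21 = −[(-0.30)(0.70) − (-0.05)(-0.15)] = 0.2175
  C_22 = (0.90)(0.70) − (-0.05)(-0.15) = 0.6225
  C_23 = −[(0.90)(-0.15) − (-0.30)(-0.15)] = 0.1800
  C_31 = (-0.30)(-0.15) − (-0.05)(0.60) = 0.0750
  C_32 = −[(0.90)(-0.15) − (-0.05)(-0.30)] = 0.1500
  C_33 = (0.90)(0.60) − (-0.30)(-0.30) = 0.4500
det(I−A) = Σ_j (I−A)_1j·C_1j = (0.90)(0.3975) + (-0.30)(0.2325) + (-0.05)(0.1350) = 0.28125
adj(I−A) = Cᵀ =
  [ 0.3975   0.2175   0.0750]
  [ 0.2325   0.6225   0.1500]
  [ 0.1350   0.1800   0.4500]
(I − A)⁻¹ = adj(I−A) / det(I−A) ≈
  [   1.4133     0.7733     0.2667]
  [   0.8267     2.2133     0.5333]
  [   0.4800     0.6400     1.6000]
x = (I − A)⁻¹ d = adj(I−A)·d / det(I−A), with det(I−A) = 0.28125:
  x_S = (0.3975·300 + 0.2175·500 + 0.0750·375) / 0.28125 = 256.125 / 0.28125 ≈ 910.67
  x_R = (0.2325·300 + 0.6225·500 + 0.1500·375) / 0.28125 = 437.25 / 0.28125 ≈ 1554.67
  x_W = (0.1350·300 + 0.1800·500 + 0.4500·375) / 0.28125 = 299.25 / 0.28125 = 1064.00

x_S = 910.67, x_R = 1554.67, x_W = 1064.00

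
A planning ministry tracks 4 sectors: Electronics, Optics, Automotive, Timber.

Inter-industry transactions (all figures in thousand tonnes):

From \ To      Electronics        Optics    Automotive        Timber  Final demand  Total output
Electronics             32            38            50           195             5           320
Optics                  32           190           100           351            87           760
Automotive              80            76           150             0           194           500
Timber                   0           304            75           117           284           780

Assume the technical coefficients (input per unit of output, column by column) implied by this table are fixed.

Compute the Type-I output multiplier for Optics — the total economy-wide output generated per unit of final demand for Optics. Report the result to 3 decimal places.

m_O = 4.303

Technical coefficients a_ij = z_ij / X_j:
  a_EE = 32/320 = 0.10, a_OE = 32/320 = 0.10, a_AE = 80/320 = 0.25, a_TE = 0/320 = 0.00
  a_EO = 38/760 = 0.05, a_OO = 190/760 = 0.25, a_AO = 76/760 = 0.10, a_TO = 304/760 = 0.40
  a_EA = 50/500 = 0.10, a_OA = 100/500 = 0.20, a_AA = 150/500 = 0.30, a_TA = 75/500 = 0.15
  a_ET = 195/780 = 0.25, a_OT = 351/780 = 0.45, a_AT = 0/780 = 0.00, a_TT = 117/780 = 0.15
I − A =
  [   0.90    -0.05    -0.10    -0.25]
  [  -0.10     0.75    -0.20    -0.45]
  [  -0.25    -0.10     0.70     0.00]
  [   0.00    -0.40    -0.15     0.85]
Compute the cofactors C_ij = (−1)^(i+j)·(3×3 minor ij) of I−A; the adjugate is their transpose:
adj(I−A) = Cᵀ =
  [ 0.296500   0.112000   0.105750   0.146500]
  [ 0.118875   0.504875   0.226000   0.302250]
  [ 0.122875   0.112125   0.397500   0.095500]
  [ 0.077625   0.257375   0.176500   0.428750]
det(I−A) = Σ_j (I−A)_1j·C_1j = (0.90)(0.296500) + (-0.05)(0.118875) + (-0.10)(0.122875) + (-0.25)(0.077625) = 0.2292125
(I − A)⁻¹ = adj(I−A) / det(I−A) ≈
  [   1.2936     0.4886     0.4614     0.6391]
  [   0.5186     2.2027     0.9860     1.3186]
  [   0.5361     0.4892     1.7342     0.4166]
  [   0.3387     1.1229     0.7700     1.8705]
The output multiplier for sector j is the column-j sum of the Leontief inverse (I − A)⁻¹ = adj(I−A) / det(I−A).
Column O of adj(I−A): (0.112000, 0.504875, 0.112125, 0.257375); det(I−A) = 0.2292125.
m_O = (0.112000 + 0.504875 + 0.112125 + 0.257375) / 0.2292125 = 0.986375 / 0.2292125 ≈ 4.303.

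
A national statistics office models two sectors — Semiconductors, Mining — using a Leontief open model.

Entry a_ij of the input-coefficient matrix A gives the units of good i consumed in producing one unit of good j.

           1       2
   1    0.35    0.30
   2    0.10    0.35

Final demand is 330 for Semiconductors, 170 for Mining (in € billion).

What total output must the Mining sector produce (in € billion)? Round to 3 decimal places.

x_2 = 365.605

I − A =
  [   0.65    -0.30]
  [  -0.10     0.65]
det(I−A) = (0.65)(0.65) − (-0.30)(-0.10) = 0.3925
adj(I−A) = [[0.65, 0.30], [0.10, 0.65]]
(I − A)⁻¹ = adj(I−A) / det(I−A) ≈
  [   1.6561     0.7643]
  [   0.2548     1.6561]
x = (I − A)⁻¹ d = adj(I−A)·d / det(I−A), with det(I−A) = 0.3925:
  x_1 = (0.65·330 + 0.30·170) / 0.3925 = 265.50 / 0.3925 ≈ 676.433
  x_2 = (0.10·330 + 0.65·170) / 0.3925 = 143.50 / 0.3925 ≈ 365.605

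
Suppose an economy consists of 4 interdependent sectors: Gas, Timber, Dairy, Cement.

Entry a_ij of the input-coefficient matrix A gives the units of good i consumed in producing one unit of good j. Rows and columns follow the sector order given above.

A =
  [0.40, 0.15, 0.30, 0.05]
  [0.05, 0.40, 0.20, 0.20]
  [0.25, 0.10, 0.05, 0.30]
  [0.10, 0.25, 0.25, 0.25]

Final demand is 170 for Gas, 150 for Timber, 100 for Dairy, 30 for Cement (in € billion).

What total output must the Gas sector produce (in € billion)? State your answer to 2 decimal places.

x_1 = 782.99

I − A =
  [   0.60    -0.15    -0.30    -0.05]
  [  -0.05     0.60    -0.20    -0.20]
  [  -0.25    -0.10     0.95    -0.30]
  [  -0.10    -0.25    -0.25     0.75]
Compute the cofactors C_ij = (−1)^(i+j)·(3×3 minor ij) of I−A; the adjugate is their transpose:
adj(I−A) = Cᵀ =
  [ 0.300000   0.153750   0.160000   0.125000]
  [ 0.106875   0.309375   0.136875   0.144375]
  [ 0.127500   0.125250   0.227750   0.133000]
  [ 0.118125   0.165375   0.142875   0.268875]
det(I−A) = Σ_j (I−A)_1j·C_1j = (0.60)(0.300000) + (-0.15)(0.106875) + (-0.30)(0.127500) + (-0.05)(0.118125) = 0.1198125
(I − A)⁻¹ = adj(I−A) / det(I−A) ≈
  [   2.5039     1.2833     1.3354     1.0433]
  [   0.8920     2.5822     1.1424     1.2050]
  [   1.0642     1.0454     1.9009     1.1101]
  [   0.9859     1.3803     1.1925     2.2441]
x = (I − A)⁻¹ d = adj(I−A)·d / det(I−A), with det(I−A) = 0.1198125:
  x_1 = (0.300000·170 + 0.153750·150 + 0.160000·100 + 0.125000·30) / 0.1198125 = 93.8125 / 0.1198125 ≈ 782.99
  x_2 = (0.106875·170 + 0.309375·150 + 0.136875·100 + 0.144375·30) / 0.1198125 = 82.59375 / 0.1198125 ≈ 689.36
  x_3 = (0.127500·170 + 0.125250·150 + 0.227750·100 + 0.133000·30) / 0.1198125 = 67.2275 / 0.1198125 ≈ 561.11
  x_4 = (0.118125·170 + 0.165375·150 + 0.142875·100 + 0.268875·30) / 0.1198125 = 67.24125 / 0.1198125 ≈ 561.22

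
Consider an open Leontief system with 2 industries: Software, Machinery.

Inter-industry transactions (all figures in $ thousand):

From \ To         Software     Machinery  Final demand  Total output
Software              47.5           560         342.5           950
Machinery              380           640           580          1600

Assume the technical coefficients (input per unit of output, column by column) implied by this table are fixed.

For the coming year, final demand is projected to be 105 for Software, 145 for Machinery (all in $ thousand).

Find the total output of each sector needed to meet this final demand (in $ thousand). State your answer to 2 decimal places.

x_S = 264.53, x_M = 418.02

Technical coefficients a_ij = z_ij / X_j:
  a_SS = 47.5/950 = 0.05, a_MS = 380/950 = 0.40
  a_SM = 560/1600 = 0.35, a_MM = 640/1600 = 0.40
I − A =
  [   0.95    -0.35]
  [  -0.40     0.60]
det(I−A) = (0.95)(0.60) − (-0.35)(-0.40) = 0.4300
adj(I−A) = [[0.60, 0.35], [0.40, 0.95]]
(I − A)⁻¹ = adj(I−A) / det(I−A) ≈
  [   1.3953     0.8140]
  [   0.9302     2.2093]
x = (I − A)⁻¹ d = adj(I−A)·d / det(I−A), with det(I−A) = 0.4300:
  x_S = (0.60·105 + 0.35·145) / 0.4300 = 113.75 / 0.4300 ≈ 264.53
  x_M = (0.40·105 + 0.95·145) / 0.4300 = 179.75 / 0.4300 ≈ 418.02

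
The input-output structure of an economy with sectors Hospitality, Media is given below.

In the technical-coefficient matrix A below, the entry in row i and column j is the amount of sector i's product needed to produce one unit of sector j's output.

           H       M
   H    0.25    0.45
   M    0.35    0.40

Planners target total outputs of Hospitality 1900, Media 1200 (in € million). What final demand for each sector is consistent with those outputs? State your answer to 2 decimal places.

I − A =
  [   0.75    -0.45]
  [  -0.35     0.60]
d = (I − A) x:
  d_H = (+0.75)·1900 + (-0.45)·1200 = 885.00
  d_M = (-0.35)·1900 + (+0.60)·1200 = 55.00

d_H = 885.00, d_M = 55.00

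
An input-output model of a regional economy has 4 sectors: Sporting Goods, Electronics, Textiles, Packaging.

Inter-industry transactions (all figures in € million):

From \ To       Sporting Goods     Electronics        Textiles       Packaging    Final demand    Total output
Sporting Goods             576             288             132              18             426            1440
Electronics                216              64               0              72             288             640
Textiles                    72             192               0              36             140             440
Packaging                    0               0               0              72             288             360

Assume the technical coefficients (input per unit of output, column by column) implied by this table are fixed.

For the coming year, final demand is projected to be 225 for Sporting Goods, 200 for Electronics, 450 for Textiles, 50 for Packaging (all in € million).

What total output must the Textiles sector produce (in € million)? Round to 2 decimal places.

x_T = 626.58

Technical coefficients a_ij = z_ij / X_j:
  a_SS = 576/1440 = 0.40, a_ES = 216/1440 = 0.15, a_TS = 72/1440 = 0.05, a_PS = 0/1440 = 0.00
  a_SE = 288/640 = 0.45, a_EE = 64/640 = 0.10, a_TE = 192/640 = 0.30, a_PE = 0/640 = 0.00
  a_ST = 132/440 = 0.30, a_ET = 0/440 = 0.00, a_TT = 0/440 = 0.00, a_PT = 0/440 = 0.00
  a_SP = 18/360 = 0.05, a_EP = 72/360 = 0.20, a_TP = 36/360 = 0.10, a_PP = 72/360 = 0.20
I − A =
  [   0.60    -0.45    -0.30    -0.05]
  [  -0.15     0.90     0.00    -0.20]
  [  -0.05    -0.30     1.00    -0.10]
  [   0.00     0.00     0.00     0.80]
Compute the cofactors C_ij = (−1)^(i+j)·(3×3 minor ij) of I−A; the adjugate is their transpose:
adj(I−A) = Cᵀ =
  [ 0.72000   0.43200   0.21600   0.18000]
  [ 0.12000   0.46800   0.03600   0.12900]
  [ 0.07200   0.16200   0.37800   0.09225]
  [ 0.00000   0.00000   0.00000   0.44550]
det(I−A) = Σ_j (I−A)_1j·C_1j = (0.60)(0.72000) + (-0.45)(0.12000) + (-0.30)(0.07200) + (-0.05)(0.00000) = 0.3564
(I − A)⁻¹ = adj(I−A) / det(I−A) ≈
  [   2.0202     1.2121     0.6061     0.5051]
  [   0.3367     1.3131     0.1010     0.3620]
  [   0.2020     0.4545     1.0606     0.2588]
  [   0.0000     0.0000     0.0000     1.2500]
x = (I − A)⁻¹ d = adj(I−A)·d / det(I−A), with det(I−A) = 0.3564:
  x_S = (0.72000·225 + 0.43200·200 + 0.21600·450 + 0.18000·50) / 0.3564 = 354.60 / 0.3564 ≈ 994.95
  x_E = (0.12000·225 + 0.46800·200 + 0.03600·450 + 0.12900·50) / 0.3564 = 143.25 / 0.3564 ≈ 401.94
  x_T = (0.07200·225 + 0.16200·200 + 0.37800·450 + 0.09225·50) / 0.3564 = 223.3125 / 0.3564 ≈ 626.58
  x_P = (0.00000·225 + 0.00000·200 + 0.00000·450 + 0.44550·50) / 0.3564 = 22.275 / 0.3564 = 62.50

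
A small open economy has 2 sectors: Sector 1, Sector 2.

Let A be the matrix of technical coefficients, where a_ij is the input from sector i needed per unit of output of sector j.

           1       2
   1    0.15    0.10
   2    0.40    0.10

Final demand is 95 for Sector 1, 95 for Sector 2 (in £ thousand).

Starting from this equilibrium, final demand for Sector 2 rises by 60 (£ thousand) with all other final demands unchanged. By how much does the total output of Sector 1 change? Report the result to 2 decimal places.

Δx_1 = 8.28

I − A =
  [   0.85    -0.10]
  [  -0.40     0.90]
det(I−A) = (0.85)(0.90) − (-0.10)(-0.40) = 0.7250
adj(I−A) = [[0.90, 0.10], [0.40, 0.85]]
(I − A)⁻¹ = adj(I−A) / det(I−A) ≈
  [   1.2414     0.1379]
  [   0.5517     1.1724]
Δx = (I − A)⁻¹ Δd with Δd having +60 in the Sector 2 component and 0 elsewhere.
So Δx_1 = L_12 · (+60), where L_12 = adj(I−A)_12 / det(I−A) = 0.10 / 0.7250.
Δx_1 = 0.10 × (+60) / 0.7250 = 6.00 / 0.7250 ≈ 8.28.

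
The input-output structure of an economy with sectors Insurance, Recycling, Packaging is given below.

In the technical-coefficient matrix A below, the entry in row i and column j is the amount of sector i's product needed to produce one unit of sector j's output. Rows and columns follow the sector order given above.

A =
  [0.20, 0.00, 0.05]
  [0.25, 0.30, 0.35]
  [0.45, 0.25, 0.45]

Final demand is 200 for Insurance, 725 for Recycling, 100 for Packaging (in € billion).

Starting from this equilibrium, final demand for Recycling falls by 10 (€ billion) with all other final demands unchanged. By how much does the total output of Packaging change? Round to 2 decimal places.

Δx_P = -9.13

I − A =
  [   0.80     0.00    -0.05]
  [  -0.25     0.70    -0.35]
  [  -0.45    -0.25     0.55]
Cofactors of I−A, C_ij = (−1)^(i+j)·(minor ij) (rows/columns in the sector order above):
  C_11 = (0.70)(0.55) − (-0.35)(-0.25) = 0.2975
  C_12 = −[(-0.25)(0.55) − (-0.35)(-0.45)] = 0.2950
  C_13 = (-0.25)(-0.25) − (0.70)(-0.45) = 0.3775
  C_21 = −[(0.00)(0.55) − (-0.05)(-0.25)] = 0.0125
  C_22 = (0.80)(0.55) − (-0.05)(-0.45) = 0.4175
  C_23 = −[(0.80)(-0.25) − (0.00)(-0.45)] = 0.2000
  C_31 = (0.00)(-0.35) − (-0.05)(0.70) = 0.0350
  C_32 = −[(0.80)(-0.35) − (-0.05)(-0.25)] = 0.2925
  C_33 = (0.80)(0.70) − (0.00)(-0.25) = 0.5600
det(I−A) = Σ_j (I−A)_1j·C_1j = (0.80)(0.2975) + (0.00)(0.2950) + (-0.05)(0.3775) = 0.219125
adj(I−A) = Cᵀ =
  [ 0.2975   0.0125   0.0350]
  [ 0.2950   0.4175   0.2925]
  [ 0.3775   0.2000   0.5600]
(I − A)⁻¹ = adj(I−A) / det(I−A) ≈
  [   1.3577     0.0570     0.1597]
  [   1.3463     1.9053     1.3349]
  [   1.7228     0.9127     2.5556]
Δx = (I − A)⁻¹ Δd with Δd having -10 in the Recycling component and 0 elsewhere.
So Δx_P = L_PR · (-10), where L_PR = adj(I−A)_PR / det(I−A) = 0.2000 / 0.219125.
Δx_P = 0.2000 × (-10) / 0.219125 = -2.00 / 0.219125 ≈ -9.13.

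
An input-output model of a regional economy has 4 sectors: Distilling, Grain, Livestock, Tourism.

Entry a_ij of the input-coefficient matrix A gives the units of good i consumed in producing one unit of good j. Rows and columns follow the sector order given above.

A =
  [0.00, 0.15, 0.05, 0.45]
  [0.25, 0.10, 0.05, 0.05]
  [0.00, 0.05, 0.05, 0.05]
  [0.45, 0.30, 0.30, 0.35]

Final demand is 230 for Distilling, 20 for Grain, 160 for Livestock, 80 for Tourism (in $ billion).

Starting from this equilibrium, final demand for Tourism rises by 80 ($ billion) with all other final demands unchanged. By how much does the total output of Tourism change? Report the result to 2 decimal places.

Δx_T = 224.50

I − A =
  [   1.00    -0.15    -0.05    -0.45]
  [  -0.25     0.90    -0.05    -0.05]
  [   0.00    -0.05     0.95    -0.05]
  [  -0.45    -0.30    -0.30     0.65]
Compute the cofactors C_ij = (−1)^(i+j)·(3×3 minor ij) of I−A; the adjugate is their transpose:
adj(I−A) = Cᵀ =
  [ 0.524875   0.227750   0.163875   0.393500]
  [ 0.173125   0.409000   0.080375   0.157500]
  [ 0.033250   0.040750   0.326250   0.051250]
  [ 0.458625   0.365250   0.301125   0.816250]
det(I−A) = Σ_j (I−A)_1j·C_1j = (1.00)(0.524875) + (-0.15)(0.173125) + (-0.05)(0.033250) + (-0.45)(0.458625) = 0.2908625
(I − A)⁻¹ = adj(I−A) / det(I−A) ≈
  [   1.8045     0.7830     0.5634     1.3529]
  [   0.5952     1.4062     0.2763     0.5415]
  [   0.1143     0.1401     1.1217     0.1762]
  [   1.5768     1.2557     1.0353     2.8063]
Δx = (I − A)⁻¹ Δd with Δd having +80 in the Tourism component and 0 elsewhere.
So Δx_T = L_TT · (+80), where L_TT = adj(I−A)_TT / det(I−A) = 0.816250 / 0.2908625.
Δx_T = 0.816250 × (+80) / 0.2908625 = 65.30 / 0.2908625 ≈ 224.50.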